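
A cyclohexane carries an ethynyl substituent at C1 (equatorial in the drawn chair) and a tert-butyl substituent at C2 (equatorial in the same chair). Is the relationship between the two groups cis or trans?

C1 and C2 have opposite parity, so their axial bonds point in opposite directions.
With opposite-parity carbons, two substituents on the same face are one axial and one equatorial; opposite faces give both axial or both equatorial.
Here the groups are equatorial/equatorial → opposite face → trans.

trans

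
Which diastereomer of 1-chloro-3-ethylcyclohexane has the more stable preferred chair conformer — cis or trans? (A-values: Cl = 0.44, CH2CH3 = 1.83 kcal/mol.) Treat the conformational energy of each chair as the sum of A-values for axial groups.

At 1,3 positions (parity same): cis → (e,e or a,a); trans → (a,e or e,a).
Best chair for cis: E = 0.00 kcal/mol; best chair for trans: E = 0.44 kcal/mol.
The cis isomer is lower by 0.44 kcal/mol.

cis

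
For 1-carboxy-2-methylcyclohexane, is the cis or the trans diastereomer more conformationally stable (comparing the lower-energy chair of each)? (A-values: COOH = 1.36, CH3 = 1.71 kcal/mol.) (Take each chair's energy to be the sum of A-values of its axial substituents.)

At 1,2 positions (parity opposite): cis → (a,e or e,a); trans → (e,e or a,a).
Best chair for cis: E = 1.36 kcal/mol; best chair for trans: E = 0.00 kcal/mol.
The trans isomer is lower by 1.36 kcal/mol.

trans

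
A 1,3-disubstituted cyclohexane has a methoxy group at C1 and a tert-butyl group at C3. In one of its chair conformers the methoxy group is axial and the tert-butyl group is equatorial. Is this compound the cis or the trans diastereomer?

trans

C1 and C3 have the same parity, so their axial bonds point in the same direction.
With same-parity carbons, two substituents on the same face are both axial or both equatorial; opposite faces give one of each.
Here the groups are axial/equatorial → opposite face → trans.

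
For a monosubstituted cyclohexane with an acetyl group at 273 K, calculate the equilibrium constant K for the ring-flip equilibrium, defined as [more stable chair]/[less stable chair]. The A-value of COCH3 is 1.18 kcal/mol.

K ≈ 8.80

One chair has the acetyl group axial (E = 1.18 kcal/mol) and the other has it equatorial (E = 0).
ΔG = 1.18 kcal/mol between the two chairs.
K = exp(ΔG/RT) with R = 1.987×10⁻³ kcal mol⁻¹ K⁻¹ and T = 273 K gives K ≈ 8.8.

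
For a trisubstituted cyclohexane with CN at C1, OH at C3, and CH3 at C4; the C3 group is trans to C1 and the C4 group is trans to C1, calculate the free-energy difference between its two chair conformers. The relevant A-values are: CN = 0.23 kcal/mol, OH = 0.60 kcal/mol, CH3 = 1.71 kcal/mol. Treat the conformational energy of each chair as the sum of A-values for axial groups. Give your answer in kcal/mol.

1.34 kcal/mol

Chair I (cyano axial, hydroxyl equatorial, methyl axial): E = 1.94 kcal/mol.
Chair II (cyano equatorial, hydroxyl axial, methyl equatorial): E = 0.60 kcal/mol.
ΔE = 1.94 − 0.60 = 1.34 kcal/mol; chair II is more stable.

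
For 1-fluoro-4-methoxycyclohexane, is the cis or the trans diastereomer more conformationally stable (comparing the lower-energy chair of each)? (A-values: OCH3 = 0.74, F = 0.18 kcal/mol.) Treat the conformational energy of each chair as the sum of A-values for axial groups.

trans

At 1,4 positions (parity opposite): cis → (a,e or e,a); trans → (e,e or a,a).
Best chair for cis: E = 0.18 kcal/mol; best chair for trans: E = 0.00 kcal/mol.
The trans isomer is lower by 0.18 kcal/mol.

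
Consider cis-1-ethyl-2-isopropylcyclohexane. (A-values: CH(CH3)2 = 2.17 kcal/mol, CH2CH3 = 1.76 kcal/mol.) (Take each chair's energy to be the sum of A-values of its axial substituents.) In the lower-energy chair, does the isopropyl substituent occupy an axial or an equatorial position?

C1 and C2 have opposite parity, so for the cis isomer the two substituents are one axial and one equatorial in each chair.
Chair I (isopropyl axial, ethyl equatorial): E = 2.17 kcal/mol.
Chair II (isopropyl equatorial, ethyl axial): E = 1.76 kcal/mol.
Chair II is the more stable (lower-energy) conformer, and in that chair the isopropyl group is equatorial.

equatorial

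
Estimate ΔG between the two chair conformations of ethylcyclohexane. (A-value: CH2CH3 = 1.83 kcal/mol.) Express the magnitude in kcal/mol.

A monosubstituted cyclohexane has one chair with the ethyl group axial (E = A = 1.83 kcal/mol) and one with it equatorial (E = 0).
ΔE = 1.83 − 0 = 1.83 kcal/mol.

1.83 kcal/mol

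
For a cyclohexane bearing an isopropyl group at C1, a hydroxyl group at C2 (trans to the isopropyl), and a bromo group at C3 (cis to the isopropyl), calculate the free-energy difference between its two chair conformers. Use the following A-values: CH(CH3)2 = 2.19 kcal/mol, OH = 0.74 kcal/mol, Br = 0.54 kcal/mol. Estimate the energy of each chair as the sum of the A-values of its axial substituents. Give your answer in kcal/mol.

Chair I (isopropyl axial, hydroxyl axial, bromo axial): E = 3.47 kcal/mol.
Chair II (isopropyl equatorial, hydroxyl equatorial, bromo equatorial): E = 0.00 kcal/mol.
ΔE = 3.47 − 0.00 = 3.47 kcal/mol; chair II is more stable.

3.47 kcal/mol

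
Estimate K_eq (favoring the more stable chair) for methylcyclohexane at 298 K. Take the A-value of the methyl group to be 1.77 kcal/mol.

One chair has the methyl group axial (E = 1.77 kcal/mol) and the other has it equatorial (E = 0).
ΔG = 1.77 kcal/mol between the two chairs.
K = exp(ΔG/RT) with R = 1.987×10⁻³ kcal mol⁻¹ K⁻¹ and T = 298 K gives K ≈ 19.9.

K ≈ 19.9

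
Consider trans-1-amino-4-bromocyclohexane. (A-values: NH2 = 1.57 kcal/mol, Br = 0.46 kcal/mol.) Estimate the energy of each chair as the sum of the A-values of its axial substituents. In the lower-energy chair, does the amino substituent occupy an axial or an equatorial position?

equatorial

C1 and C4 have opposite parity, so for the trans isomer the two substituents are e,e in one chair and a,a in the other.
Chair I (amino axial, bromo axial): E = 2.03 kcal/mol.
Chair II (amino equatorial, bromo equatorial): E = 0.00 kcal/mol.
Chair II is the more stable (lower-energy) conformer, and in that chair the amino group is equatorial.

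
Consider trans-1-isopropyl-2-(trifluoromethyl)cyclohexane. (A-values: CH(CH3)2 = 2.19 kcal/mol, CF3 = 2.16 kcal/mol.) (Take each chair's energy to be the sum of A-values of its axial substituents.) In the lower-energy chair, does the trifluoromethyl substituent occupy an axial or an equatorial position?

C1 and C2 have opposite parity, so for the trans isomer the two substituents are e,e in one chair and a,a in the other.
Chair I (isopropyl axial, trifluoromethyl axial): E = 4.35 kcal/mol.
Chair II (isopropyl equatorial, trifluoromethyl equatorial): E = 0.00 kcal/mol.
Chair II is the more stable (lower-energy) conformer, and in that chair the trifluoromethyl group is equatorial.

equatorial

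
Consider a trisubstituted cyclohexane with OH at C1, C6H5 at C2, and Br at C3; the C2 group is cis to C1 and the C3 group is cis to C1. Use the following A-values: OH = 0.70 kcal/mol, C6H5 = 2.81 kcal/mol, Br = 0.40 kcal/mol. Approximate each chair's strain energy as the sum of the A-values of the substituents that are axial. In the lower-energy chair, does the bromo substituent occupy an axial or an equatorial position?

axial

Chair I (hydroxyl axial, phenyl equatorial, bromo axial): E = 1.10 kcal/mol.
Chair II (hydroxyl equatorial, phenyl axial, bromo equatorial): E = 2.81 kcal/mol.
Chair I is the more stable (lower-energy) conformer, and in that chair the bromo group is axial.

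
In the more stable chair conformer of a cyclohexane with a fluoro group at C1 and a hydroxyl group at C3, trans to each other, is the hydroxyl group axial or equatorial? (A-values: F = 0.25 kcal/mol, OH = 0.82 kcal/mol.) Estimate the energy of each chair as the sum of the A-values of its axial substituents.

equatorial

C1 and C3 have the same parity, so for the trans isomer the two substituents are one axial and one equatorial in each chair.
Chair I (fluoro axial, hydroxyl equatorial): E = 0.25 kcal/mol.
Chair II (fluoro equatorial, hydroxyl axial): E = 0.82 kcal/mol.
Chair I is the more stable (lower-energy) conformer, and in that chair the hydroxyl group is equatorial.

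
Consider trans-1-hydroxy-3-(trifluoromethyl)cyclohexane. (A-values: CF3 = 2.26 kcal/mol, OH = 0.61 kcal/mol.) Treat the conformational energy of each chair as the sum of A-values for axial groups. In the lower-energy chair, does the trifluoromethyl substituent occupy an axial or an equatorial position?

C1 and C3 have the same parity, so for the trans isomer the two substituents are one axial and one equatorial in each chair.
Chair I (trifluoromethyl axial, hydroxyl equatorial): E = 2.26 kcal/mol.
Chair II (trifluoromethyl equatorial, hydroxyl axial): E = 0.61 kcal/mol.
Chair II is the more stable (lower-energy) conformer, and in that chair the trifluoromethyl group is equatorial.

equatorial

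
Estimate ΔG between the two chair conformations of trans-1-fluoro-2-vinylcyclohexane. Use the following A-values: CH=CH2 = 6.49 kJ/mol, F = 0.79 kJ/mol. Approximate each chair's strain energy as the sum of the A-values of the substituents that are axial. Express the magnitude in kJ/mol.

7.28 kJ/mol

C1 and C2 have opposite parity, so for the trans isomer the two substituents are e,e in one chair and a,a in the other.
Chair I (vinyl axial, fluoro axial): E = 7.28 kJ/mol.
Chair II (vinyl equatorial, fluoro equatorial): E = 0.00 kJ/mol.
ΔE = 7.28 − 0.00 = 7.28 kJ/mol; chair II is more stable.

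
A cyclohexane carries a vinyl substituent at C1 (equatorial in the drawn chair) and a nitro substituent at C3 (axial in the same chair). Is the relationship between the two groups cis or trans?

trans

C1 and C3 have the same parity, so their axial bonds point in the same direction.
With same-parity carbons, two substituents on the same face are both axial or both equatorial; opposite faces give one of each.
Here the groups are equatorial/axial → opposite face → trans.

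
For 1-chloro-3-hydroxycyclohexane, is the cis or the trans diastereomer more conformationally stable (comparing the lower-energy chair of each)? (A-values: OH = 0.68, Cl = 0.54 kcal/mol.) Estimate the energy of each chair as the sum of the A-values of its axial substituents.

cis

At 1,3 positions (parity same): cis → (e,e or a,a); trans → (a,e or e,a).
Best chair for cis: E = 0.00 kcal/mol; best chair for trans: E = 0.54 kcal/mol.
The cis isomer is lower by 0.54 kcal/mol.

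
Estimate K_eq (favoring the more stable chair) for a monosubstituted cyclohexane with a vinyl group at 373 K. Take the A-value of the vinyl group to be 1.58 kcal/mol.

One chair has the vinyl group axial (E = 1.58 kcal/mol) and the other has it equatorial (E = 0).
ΔG = 1.58 kcal/mol between the two chairs.
K = exp(ΔG/RT) with R = 1.987×10⁻³ kcal mol⁻¹ K⁻¹ and T = 373 K gives K ≈ 8.43.

K ≈ 8.43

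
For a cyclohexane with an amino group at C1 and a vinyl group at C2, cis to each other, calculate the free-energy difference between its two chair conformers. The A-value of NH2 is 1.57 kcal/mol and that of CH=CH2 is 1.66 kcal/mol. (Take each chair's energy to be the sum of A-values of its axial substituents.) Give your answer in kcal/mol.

C1 and C2 have opposite parity, so for the cis isomer the two substituents are one axial and one equatorial in each chair.
Chair I (amino axial, vinyl equatorial): E = 1.57 kcal/mol.
Chair II (amino equatorial, vinyl axial): E = 1.66 kcal/mol.
ΔE = 1.66 − 1.57 = 0.09 kcal/mol; chair I is more stable.

0.09 kcal/mol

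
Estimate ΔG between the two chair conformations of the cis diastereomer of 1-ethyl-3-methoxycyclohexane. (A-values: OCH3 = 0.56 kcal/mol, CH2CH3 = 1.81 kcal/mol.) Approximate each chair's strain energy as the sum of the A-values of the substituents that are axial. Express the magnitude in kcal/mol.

2.37 kcal/mol

C1 and C3 have the same parity, so for the cis isomer the two substituents are e,e in one chair and a,a in the other.
Chair I (methoxy axial, ethyl axial): E = 2.37 kcal/mol.
Chair II (methoxy equatorial, ethyl equatorial): E = 0.00 kcal/mol.
ΔE = 2.37 − 0.00 = 2.37 kcal/mol; chair II is more stable.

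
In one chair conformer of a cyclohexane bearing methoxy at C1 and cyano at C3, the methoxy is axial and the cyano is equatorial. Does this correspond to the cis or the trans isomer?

trans

C1 and C3 have the same parity, so their axial bonds point in the same direction.
With same-parity carbons, two substituents on the same face are both axial or both equatorial; opposite faces give one of each.
Here the groups are axial/equatorial → opposite face → trans.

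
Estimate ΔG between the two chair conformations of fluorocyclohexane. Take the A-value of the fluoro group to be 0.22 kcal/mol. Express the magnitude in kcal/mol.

A monosubstituted cyclohexane has one chair with the fluoro group axial (E = A = 0.22 kcal/mol) and one with it equatorial (E = 0).
ΔE = 0.22 − 0 = 0.22 kcal/mol.

0.22 kcal/mol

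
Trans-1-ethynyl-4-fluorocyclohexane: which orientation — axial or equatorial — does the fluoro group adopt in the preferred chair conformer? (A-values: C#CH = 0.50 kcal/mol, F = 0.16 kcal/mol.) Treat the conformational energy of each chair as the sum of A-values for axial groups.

C1 and C4 have opposite parity, so for the trans isomer the two substituents are e,e in one chair and a,a in the other.
Chair I (ethynyl axial, fluoro axial): E = 0.66 kcal/mol.
Chair II (ethynyl equatorial, fluoro equatorial): E = 0.00 kcal/mol.
Chair II is the more stable (lower-energy) conformer, and in that chair the fluoro group is equatorial.

equatorial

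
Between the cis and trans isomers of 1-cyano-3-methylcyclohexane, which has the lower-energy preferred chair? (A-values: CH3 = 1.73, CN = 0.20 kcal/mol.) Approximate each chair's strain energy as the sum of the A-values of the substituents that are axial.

At 1,3 positions (parity same): cis → (e,e or a,a); trans → (a,e or e,a).
Best chair for cis: E = 0.00 kcal/mol; best chair for trans: E = 0.20 kcal/mol.
The cis isomer is lower by 0.20 kcal/mol.

cis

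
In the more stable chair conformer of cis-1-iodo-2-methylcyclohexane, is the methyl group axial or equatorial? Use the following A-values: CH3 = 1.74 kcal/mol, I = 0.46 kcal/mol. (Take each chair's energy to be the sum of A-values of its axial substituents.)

C1 and C2 have opposite parity, so for the cis isomer the two substituents are one axial and one equatorial in each chair.
Chair I (methyl axial, iodo equatorial): E = 1.74 kcal/mol.
Chair II (methyl equatorial, iodo axial): E = 0.46 kcal/mol.
Chair II is the more stable (lower-energy) conformer, and in that chair the methyl group is equatorial.

equatorial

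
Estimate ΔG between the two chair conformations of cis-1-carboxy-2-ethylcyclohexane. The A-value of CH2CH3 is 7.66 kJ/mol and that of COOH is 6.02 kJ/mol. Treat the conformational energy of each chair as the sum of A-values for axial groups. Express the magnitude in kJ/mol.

C1 and C2 have opposite parity, so for the cis isomer the two substituents are one axial and one equatorial in each chair.
Chair I (ethyl axial, carboxyl equatorial): E = 7.66 kJ/mol.
Chair II (ethyl equatorial, carboxyl axial): E = 6.02 kJ/mol.
ΔE = 7.66 − 6.02 = 1.64 kJ/mol; chair II is more stable.

1.64 kJ/mol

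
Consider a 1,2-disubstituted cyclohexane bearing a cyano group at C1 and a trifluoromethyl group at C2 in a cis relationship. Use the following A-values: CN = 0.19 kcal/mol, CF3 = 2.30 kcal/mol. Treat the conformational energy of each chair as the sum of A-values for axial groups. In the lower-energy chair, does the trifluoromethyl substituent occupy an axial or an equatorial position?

C1 and C2 have opposite parity, so for the cis isomer the two substituents are one axial and one equatorial in each chair.
Chair I (cyano axial, trifluoromethyl equatorial): E = 0.19 kcal/mol.
Chair II (cyano equatorial, trifluoromethyl axial): E = 2.30 kcal/mol.
Chair I is the more stable (lower-energy) conformer, and in that chair the trifluoromethyl group is equatorial.

equatorial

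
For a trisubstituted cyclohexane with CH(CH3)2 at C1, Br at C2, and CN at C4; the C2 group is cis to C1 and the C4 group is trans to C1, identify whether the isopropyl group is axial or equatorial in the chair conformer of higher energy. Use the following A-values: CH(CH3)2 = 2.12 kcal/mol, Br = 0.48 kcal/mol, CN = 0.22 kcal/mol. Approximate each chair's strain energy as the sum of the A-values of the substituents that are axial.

Chair I (isopropyl axial, bromo equatorial, cyano axial): E = 2.34 kcal/mol.
Chair II (isopropyl equatorial, bromo axial, cyano equatorial): E = 0.48 kcal/mol.
Chair I is the less stable (higher-energy) conformer, and in that chair the isopropyl group is axial.

axial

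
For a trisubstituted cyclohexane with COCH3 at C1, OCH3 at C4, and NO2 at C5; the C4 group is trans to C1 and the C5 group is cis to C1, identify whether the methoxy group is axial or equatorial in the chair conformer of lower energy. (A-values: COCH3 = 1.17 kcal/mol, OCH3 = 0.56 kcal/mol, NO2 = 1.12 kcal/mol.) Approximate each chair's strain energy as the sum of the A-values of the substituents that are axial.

equatorial

Chair I (acetyl axial, methoxy axial, nitro axial): E = 2.85 kcal/mol.
Chair II (acetyl equatorial, methoxy equatorial, nitro equatorial): E = 0.00 kcal/mol.
Chair II is the more stable (lower-energy) conformer, and in that chair the methoxy group is equatorial.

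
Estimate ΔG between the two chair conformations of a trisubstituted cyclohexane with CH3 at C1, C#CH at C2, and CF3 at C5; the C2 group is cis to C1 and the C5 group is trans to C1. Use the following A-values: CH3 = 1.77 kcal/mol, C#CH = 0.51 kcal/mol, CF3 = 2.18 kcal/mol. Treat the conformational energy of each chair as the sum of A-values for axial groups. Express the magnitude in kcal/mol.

Chair I (methyl axial, ethynyl equatorial, trifluoromethyl equatorial): E = 1.77 kcal/mol.
Chair II (methyl equatorial, ethynyl axial, trifluoromethyl axial): E = 2.69 kcal/mol.
ΔE = 2.69 − 1.77 = 0.92 kcal/mol; chair I is more stable.

0.92 kcal/mol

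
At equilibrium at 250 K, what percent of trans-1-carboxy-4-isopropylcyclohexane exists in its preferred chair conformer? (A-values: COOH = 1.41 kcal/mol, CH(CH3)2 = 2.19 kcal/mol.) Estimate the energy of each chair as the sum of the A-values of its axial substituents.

C1 and C4 have opposite parity, so for the trans isomer the two substituents are e,e in one chair and a,a in the other.
Chair I (carboxyl axial, isopropyl axial): E = 3.60 kcal/mol; chair II (carboxyl equatorial, isopropyl equatorial): E = 0.00 kcal/mol.
ΔG = 3.60 kcal/mol between the two chairs.
K = exp(ΔG/RT) with R = 1.987×10⁻³ kcal mol⁻¹ K⁻¹ and T = 250 K gives K ≈ 1.4e+03.
Fraction in the lower-energy chair = K/(K+1) = 99.9%.

99.9%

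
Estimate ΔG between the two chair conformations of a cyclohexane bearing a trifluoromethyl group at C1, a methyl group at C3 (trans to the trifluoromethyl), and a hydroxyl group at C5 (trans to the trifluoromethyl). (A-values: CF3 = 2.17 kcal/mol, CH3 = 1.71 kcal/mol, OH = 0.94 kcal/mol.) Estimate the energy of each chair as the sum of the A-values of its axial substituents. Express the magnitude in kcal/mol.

Chair I (trifluoromethyl axial, methyl equatorial, hydroxyl equatorial): E = 2.17 kcal/mol.
Chair II (trifluoromethyl equatorial, methyl axial, hydroxyl axial): E = 2.65 kcal/mol.
ΔE = 2.65 − 2.17 = 0.48 kcal/mol; chair I is more stable.

0.48 kcal/mol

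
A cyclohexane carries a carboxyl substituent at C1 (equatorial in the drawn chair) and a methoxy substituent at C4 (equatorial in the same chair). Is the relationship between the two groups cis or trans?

trans

C1 and C4 have opposite parity, so their axial bonds point in opposite directions.
With opposite-parity carbons, two substituents on the same face are one axial and one equatorial; opposite faces give both axial or both equatorial.
Here the groups are equatorial/equatorial → opposite face → trans.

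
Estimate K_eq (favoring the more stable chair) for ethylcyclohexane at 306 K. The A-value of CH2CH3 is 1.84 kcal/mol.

K ≈ 20.6

One chair has the ethyl group axial (E = 1.84 kcal/mol) and the other has it equatorial (E = 0).
ΔG = 1.84 kcal/mol between the two chairs.
K = exp(ΔG/RT) with R = 1.987×10⁻³ kcal mol⁻¹ K⁻¹ and T = 306 K gives K ≈ 20.6.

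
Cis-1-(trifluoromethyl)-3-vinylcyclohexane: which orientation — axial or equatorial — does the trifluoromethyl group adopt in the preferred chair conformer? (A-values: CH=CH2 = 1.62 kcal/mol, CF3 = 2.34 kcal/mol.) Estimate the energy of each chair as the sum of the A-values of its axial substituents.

equatorial

C1 and C3 have the same parity, so for the cis isomer the two substituents are e,e in one chair and a,a in the other.
Chair I (vinyl axial, trifluoromethyl axial): E = 3.96 kcal/mol.
Chair II (vinyl equatorial, trifluoromethyl equatorial): E = 0.00 kcal/mol.
Chair II is the more stable (lower-energy) conformer, and in that chair the trifluoromethyl group is equatorial.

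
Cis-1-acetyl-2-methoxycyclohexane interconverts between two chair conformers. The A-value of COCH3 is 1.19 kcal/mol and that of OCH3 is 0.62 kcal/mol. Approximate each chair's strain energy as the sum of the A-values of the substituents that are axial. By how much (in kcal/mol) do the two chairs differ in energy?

0.57 kcal/mol

C1 and C2 have opposite parity, so for the cis isomer the two substituents are one axial and one equatorial in each chair.
Chair I (acetyl axial, methoxy equatorial): E = 1.19 kcal/mol.
Chair II (acetyl equatorial, methoxy axial): E = 0.62 kcal/mol.
ΔE = 1.19 − 0.62 = 0.57 kcal/mol; chair II is more stable.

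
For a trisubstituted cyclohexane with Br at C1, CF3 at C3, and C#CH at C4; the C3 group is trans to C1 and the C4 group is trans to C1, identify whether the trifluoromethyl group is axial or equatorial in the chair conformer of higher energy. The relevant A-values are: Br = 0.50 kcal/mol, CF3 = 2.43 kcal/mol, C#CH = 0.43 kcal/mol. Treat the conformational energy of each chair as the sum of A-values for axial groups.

axial

Chair I (bromo axial, trifluoromethyl equatorial, ethynyl axial): E = 0.93 kcal/mol.
Chair II (bromo equatorial, trifluoromethyl axial, ethynyl equatorial): E = 2.43 kcal/mol.
Chair II is the less stable (higher-energy) conformer, and in that chair the trifluoromethyl group is axial.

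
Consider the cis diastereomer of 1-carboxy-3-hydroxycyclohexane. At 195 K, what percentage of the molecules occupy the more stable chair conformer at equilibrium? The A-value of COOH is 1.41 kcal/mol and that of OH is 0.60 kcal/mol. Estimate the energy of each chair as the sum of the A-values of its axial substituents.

99.4%

C1 and C3 have the same parity, so for the cis isomer the two substituents are e,e in one chair and a,a in the other.
Chair I (carboxyl axial, hydroxyl axial): E = 2.01 kcal/mol; chair II (carboxyl equatorial, hydroxyl equatorial): E = 0.00 kcal/mol.
ΔG = 2.01 kcal/mol between the two chairs.
K = exp(ΔG/RT) with R = 1.987×10⁻³ kcal mol⁻¹ K⁻¹ and T = 195 K gives K ≈ 179.
Fraction in the lower-energy chair = K/(K+1) = 99.4%.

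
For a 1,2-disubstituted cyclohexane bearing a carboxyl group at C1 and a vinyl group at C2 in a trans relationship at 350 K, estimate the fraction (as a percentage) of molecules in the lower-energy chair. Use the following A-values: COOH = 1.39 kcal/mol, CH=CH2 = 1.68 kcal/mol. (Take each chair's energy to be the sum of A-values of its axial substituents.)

C1 and C2 have opposite parity, so for the trans isomer the two substituents are e,e in one chair and a,a in the other.
Chair I (carboxyl axial, vinyl axial): E = 3.07 kcal/mol; chair II (carboxyl equatorial, vinyl equatorial): E = 0.00 kcal/mol.
ΔG = 3.07 kcal/mol between the two chairs.
K = exp(ΔG/RT) with R = 1.987×10⁻³ kcal mol⁻¹ K⁻¹ and T = 350 K gives K ≈ 82.6.
Fraction in the lower-energy chair = K/(K+1) = 98.8%.

98.8%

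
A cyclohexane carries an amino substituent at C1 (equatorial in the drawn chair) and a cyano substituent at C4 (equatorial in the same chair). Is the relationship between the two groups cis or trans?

trans

C1 and C4 have opposite parity, so their axial bonds point in opposite directions.
With opposite-parity carbons, two substituents on the same face are one axial and one equatorial; opposite faces give both axial or both equatorial.
Here the groups are equatorial/equatorial → opposite face → trans.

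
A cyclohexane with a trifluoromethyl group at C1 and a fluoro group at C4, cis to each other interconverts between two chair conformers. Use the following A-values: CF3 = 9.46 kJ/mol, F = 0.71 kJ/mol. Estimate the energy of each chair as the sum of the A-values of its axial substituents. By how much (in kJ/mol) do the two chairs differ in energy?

8.75 kJ/mol

C1 and C4 have opposite parity, so for the cis isomer the two substituents are one axial and one equatorial in each chair.
Chair I (trifluoromethyl axial, fluoro equatorial): E = 9.46 kJ/mol.
Chair II (trifluoromethyl equatorial, fluoro axial): E = 0.71 kJ/mol.
ΔE = 9.46 − 0.71 = 8.75 kJ/mol; chair II is more stable.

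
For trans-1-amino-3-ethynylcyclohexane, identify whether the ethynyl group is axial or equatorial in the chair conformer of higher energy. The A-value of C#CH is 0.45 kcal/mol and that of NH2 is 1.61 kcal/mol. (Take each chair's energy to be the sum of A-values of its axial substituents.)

equatorial

C1 and C3 have the same parity, so for the trans isomer the two substituents are one axial and one equatorial in each chair.
Chair I (ethynyl axial, amino equatorial): E = 0.45 kcal/mol.
Chair II (ethynyl equatorial, amino axial): E = 1.61 kcal/mol.
Chair II is the less stable (higher-energy) conformer, and in that chair the ethynyl group is equatorial.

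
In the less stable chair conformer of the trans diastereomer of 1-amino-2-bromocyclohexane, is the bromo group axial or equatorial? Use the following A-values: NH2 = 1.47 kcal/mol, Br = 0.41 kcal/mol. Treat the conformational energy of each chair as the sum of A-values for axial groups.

C1 and C2 have opposite parity, so for the trans isomer the two substituents are e,e in one chair and a,a in the other.
Chair I (amino axial, bromo axial): E = 1.88 kcal/mol.
Chair II (amino equatorial, bromo equatorial): E = 0.00 kcal/mol.
Chair I is the less stable (higher-energy) conformer, and in that chair the bromo group is axial.

axial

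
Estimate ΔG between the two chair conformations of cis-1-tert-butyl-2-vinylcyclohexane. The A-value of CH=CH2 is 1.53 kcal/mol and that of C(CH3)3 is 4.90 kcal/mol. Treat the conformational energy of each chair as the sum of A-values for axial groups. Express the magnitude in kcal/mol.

C1 and C2 have opposite parity, so for the cis isomer the two substituents are one axial and one equatorial in each chair.
Chair I (vinyl axial, tert-butyl equatorial): E = 1.53 kcal/mol.
Chair II (vinyl equatorial, tert-butyl axial): E = 4.90 kcal/mol.
ΔE = 4.90 − 1.53 = 3.37 kcal/mol; chair I is more stable.

3.37 kcal/mol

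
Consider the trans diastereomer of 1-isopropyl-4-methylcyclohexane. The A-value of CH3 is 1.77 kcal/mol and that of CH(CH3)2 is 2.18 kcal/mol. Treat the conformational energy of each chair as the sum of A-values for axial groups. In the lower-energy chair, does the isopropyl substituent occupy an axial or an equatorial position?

C1 and C4 have opposite parity, so for the trans isomer the two substituents are e,e in one chair and a,a in the other.
Chair I (methyl axial, isopropyl axial): E = 3.95 kcal/mol.
Chair II (methyl equatorial, isopropyl equatorial): E = 0.00 kcal/mol.
Chair II is the more stable (lower-energy) conformer, and in that chair the isopropyl group is equatorial.

equatorial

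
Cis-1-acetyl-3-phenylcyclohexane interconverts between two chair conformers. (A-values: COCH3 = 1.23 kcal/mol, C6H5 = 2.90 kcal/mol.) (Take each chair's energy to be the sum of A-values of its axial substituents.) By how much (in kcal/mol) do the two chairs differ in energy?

4.13 kcal/mol

C1 and C3 have the same parity, so for the cis isomer the two substituents are e,e in one chair and a,a in the other.
Chair I (acetyl axial, phenyl axial): E = 4.13 kcal/mol.
Chair II (acetyl equatorial, phenyl equatorial): E = 0.00 kcal/mol.
ΔE = 4.13 − 0.00 = 4.13 kcal/mol; chair II is more stable.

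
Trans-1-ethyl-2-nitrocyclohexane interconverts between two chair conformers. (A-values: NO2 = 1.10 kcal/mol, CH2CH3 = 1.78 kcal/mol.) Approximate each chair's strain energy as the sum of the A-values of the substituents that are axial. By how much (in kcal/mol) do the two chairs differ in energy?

C1 and C2 have opposite parity, so for the trans isomer the two substituents are e,e in one chair and a,a in the other.
Chair I (nitro axial, ethyl axial): E = 2.88 kcal/mol.
Chair II (nitro equatorial, ethyl equatorial): E = 0.00 kcal/mol.
ΔE = 2.88 − 0.00 = 2.88 kcal/mol; chair II is more stable.

2.88 kcal/mol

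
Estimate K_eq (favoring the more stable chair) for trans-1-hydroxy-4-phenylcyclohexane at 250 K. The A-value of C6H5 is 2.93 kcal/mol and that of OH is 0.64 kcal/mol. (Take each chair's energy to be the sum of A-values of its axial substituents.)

K ≈ 1322

C1 and C4 have opposite parity, so for the trans isomer the two substituents are e,e in one chair and a,a in the other.
Chair I (phenyl axial, hydroxyl axial): E = 3.57 kcal/mol; chair II (phenyl equatorial, hydroxyl equatorial): E = 0.00 kcal/mol.
ΔG = 3.57 kcal/mol between the two chairs.
K = exp(ΔG/RT) with R = 1.987×10⁻³ kcal mol⁻¹ K⁻¹ and T = 250 K gives K ≈ 1.32e+03.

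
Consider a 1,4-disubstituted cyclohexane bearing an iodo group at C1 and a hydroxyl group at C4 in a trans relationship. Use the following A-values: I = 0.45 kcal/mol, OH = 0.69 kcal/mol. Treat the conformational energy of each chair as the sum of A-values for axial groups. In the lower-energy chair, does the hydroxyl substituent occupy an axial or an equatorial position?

equatorial

C1 and C4 have opposite parity, so for the trans isomer the two substituents are e,e in one chair and a,a in the other.
Chair I (iodo axial, hydroxyl axial): E = 1.14 kcal/mol.
Chair II (iodo equatorial, hydroxyl equatorial): E = 0.00 kcal/mol.
Chair II is the more stable (lower-energy) conformer, and in that chair the hydroxyl group is equatorial.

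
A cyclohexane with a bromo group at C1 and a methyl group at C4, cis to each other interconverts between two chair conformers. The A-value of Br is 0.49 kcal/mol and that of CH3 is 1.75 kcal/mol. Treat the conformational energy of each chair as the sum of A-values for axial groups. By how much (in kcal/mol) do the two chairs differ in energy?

C1 and C4 have opposite parity, so for the cis isomer the two substituents are one axial and one equatorial in each chair.
Chair I (bromo axial, methyl equatorial): E = 0.49 kcal/mol.
Chair II (bromo equatorial, methyl axial): E = 1.75 kcal/mol.
ΔE = 1.75 − 0.49 = 1.26 kcal/mol; chair I is more stable.

1.26 kcal/mol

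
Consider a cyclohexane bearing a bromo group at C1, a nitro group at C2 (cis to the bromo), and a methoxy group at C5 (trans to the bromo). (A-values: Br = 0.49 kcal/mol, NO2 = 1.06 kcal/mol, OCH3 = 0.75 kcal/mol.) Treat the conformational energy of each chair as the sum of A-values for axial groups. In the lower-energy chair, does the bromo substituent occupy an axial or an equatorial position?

axial

Chair I (bromo axial, nitro equatorial, methoxy equatorial): E = 0.49 kcal/mol.
Chair II (bromo equatorial, nitro axial, methoxy axial): E = 1.81 kcal/mol.
Chair I is the more stable (lower-energy) conformer, and in that chair the bromo group is axial.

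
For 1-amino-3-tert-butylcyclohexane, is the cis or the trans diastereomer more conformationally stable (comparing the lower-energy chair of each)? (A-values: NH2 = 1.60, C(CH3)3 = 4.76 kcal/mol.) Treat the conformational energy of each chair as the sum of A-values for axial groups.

cis

At 1,3 positions (parity same): cis → (e,e or a,a); trans → (a,e or e,a).
Best chair for cis: E = 0.00 kcal/mol; best chair for trans: E = 1.60 kcal/mol.
The cis isomer is lower by 1.60 kcal/mol.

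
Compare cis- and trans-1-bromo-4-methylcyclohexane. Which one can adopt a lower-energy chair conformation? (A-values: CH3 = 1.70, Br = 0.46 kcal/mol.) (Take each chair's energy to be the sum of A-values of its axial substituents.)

At 1,4 positions (parity opposite): cis → (a,e or e,a); trans → (e,e or a,a).
Best chair for cis: E = 0.46 kcal/mol; best chair for trans: E = 0.00 kcal/mol.
The trans isomer is lower by 0.46 kcal/mol.

trans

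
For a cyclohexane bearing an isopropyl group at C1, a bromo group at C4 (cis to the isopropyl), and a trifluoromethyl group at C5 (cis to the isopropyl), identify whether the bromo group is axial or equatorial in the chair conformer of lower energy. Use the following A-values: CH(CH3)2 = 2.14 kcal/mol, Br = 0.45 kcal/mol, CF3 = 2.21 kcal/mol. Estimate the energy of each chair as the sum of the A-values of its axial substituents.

Chair I (isopropyl axial, bromo equatorial, trifluoromethyl axial): E = 4.35 kcal/mol.
Chair II (isopropyl equatorial, bromo axial, trifluoromethyl equatorial): E = 0.45 kcal/mol.
Chair II is the more stable (lower-energy) conformer, and in that chair the bromo group is axial.

axial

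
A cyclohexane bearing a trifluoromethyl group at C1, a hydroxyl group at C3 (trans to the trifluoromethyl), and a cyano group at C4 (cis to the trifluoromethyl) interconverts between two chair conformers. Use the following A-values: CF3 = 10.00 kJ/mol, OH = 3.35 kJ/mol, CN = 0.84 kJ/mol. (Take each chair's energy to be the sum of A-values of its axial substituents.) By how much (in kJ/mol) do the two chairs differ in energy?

Chair I (trifluoromethyl axial, hydroxyl equatorial, cyano equatorial): E = 10.00 kJ/mol.
Chair II (trifluoromethyl equatorial, hydroxyl axial, cyano axial): E = 4.19 kJ/mol.
ΔE = 10.00 − 4.19 = 5.81 kJ/mol; chair II is more stable.

5.81 kJ/mol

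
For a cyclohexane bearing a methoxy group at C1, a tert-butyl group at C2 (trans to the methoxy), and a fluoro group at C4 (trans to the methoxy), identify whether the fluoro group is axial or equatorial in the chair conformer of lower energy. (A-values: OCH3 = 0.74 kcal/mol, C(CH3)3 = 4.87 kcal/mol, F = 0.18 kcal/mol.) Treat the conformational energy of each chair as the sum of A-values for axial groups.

Chair I (methoxy axial, tert-butyl axial, fluoro axial): E = 5.79 kcal/mol.
Chair II (methoxy equatorial, tert-butyl equatorial, fluoro equatorial): E = 0.00 kcal/mol.
Chair II is the more stable (lower-energy) conformer, and in that chair the fluoro group is equatorial.

equatorial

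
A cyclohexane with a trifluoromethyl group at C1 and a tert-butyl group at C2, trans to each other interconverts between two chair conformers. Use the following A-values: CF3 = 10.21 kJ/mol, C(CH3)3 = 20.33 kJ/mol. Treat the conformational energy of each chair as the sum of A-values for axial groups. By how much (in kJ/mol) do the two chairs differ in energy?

C1 and C2 have opposite parity, so for the trans isomer the two substituents are e,e in one chair and a,a in the other.
Chair I (trifluoromethyl axial, tert-butyl axial): E = 30.54 kJ/mol.
Chair II (trifluoromethyl equatorial, tert-butyl equatorial): E = 0.00 kJ/mol.
ΔE = 30.54 − 0.00 = 30.54 kJ/mol; chair II is more stable.

30.54 kJ/mol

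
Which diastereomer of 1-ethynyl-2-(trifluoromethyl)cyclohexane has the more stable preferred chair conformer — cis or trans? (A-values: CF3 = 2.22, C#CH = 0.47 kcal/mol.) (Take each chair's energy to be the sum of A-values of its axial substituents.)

At 1,2 positions (parity opposite): cis → (a,e or e,a); trans → (e,e or a,a).
Best chair for cis: E = 0.47 kcal/mol; best chair for trans: E = 0.00 kcal/mol.
The trans isomer is lower by 0.47 kcal/mol.

trans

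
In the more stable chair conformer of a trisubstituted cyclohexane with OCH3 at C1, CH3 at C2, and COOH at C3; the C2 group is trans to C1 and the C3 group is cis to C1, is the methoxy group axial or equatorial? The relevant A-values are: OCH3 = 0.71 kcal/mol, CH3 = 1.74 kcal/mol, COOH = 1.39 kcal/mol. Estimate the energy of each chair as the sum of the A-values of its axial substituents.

Chair I (methoxy axial, methyl axial, carboxyl axial): E = 3.84 kcal/mol.
Chair II (methoxy equatorial, methyl equatorial, carboxyl equatorial): E = 0.00 kcal/mol.
Chair II is the more stable (lower-energy) conformer, and in that chair the methoxy group is equatorial.

equatorial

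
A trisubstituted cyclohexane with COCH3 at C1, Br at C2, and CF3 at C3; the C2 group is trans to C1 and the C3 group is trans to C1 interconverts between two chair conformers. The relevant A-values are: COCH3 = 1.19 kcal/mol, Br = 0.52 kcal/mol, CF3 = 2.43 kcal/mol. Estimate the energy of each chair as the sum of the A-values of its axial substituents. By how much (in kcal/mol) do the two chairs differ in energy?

0.72 kcal/mol

Chair I (acetyl axial, bromo axial, trifluoromethyl equatorial): E = 1.71 kcal/mol.
Chair II (acetyl equatorial, bromo equatorial, trifluoromethyl axial): E = 2.43 kcal/mol.
ΔE = 2.43 − 1.71 = 0.72 kcal/mol; chair I is more stable.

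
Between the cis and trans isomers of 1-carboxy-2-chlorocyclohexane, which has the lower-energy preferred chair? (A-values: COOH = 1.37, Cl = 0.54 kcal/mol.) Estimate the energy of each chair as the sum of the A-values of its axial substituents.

trans

At 1,2 positions (parity opposite): cis → (a,e or e,a); trans → (e,e or a,a).
Best chair for cis: E = 0.54 kcal/mol; best chair for trans: E = 0.00 kcal/mol.
The trans isomer is lower by 0.54 kcal/mol.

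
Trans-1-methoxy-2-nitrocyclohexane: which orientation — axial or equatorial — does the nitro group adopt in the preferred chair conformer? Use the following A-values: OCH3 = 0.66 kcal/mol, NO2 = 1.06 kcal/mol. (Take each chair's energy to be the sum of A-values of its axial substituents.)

equatorial

C1 and C2 have opposite parity, so for the trans isomer the two substituents are e,e in one chair and a,a in the other.
Chair I (methoxy axial, nitro axial): E = 1.72 kcal/mol.
Chair II (methoxy equatorial, nitro equatorial): E = 0.00 kcal/mol.
Chair II is the more stable (lower-energy) conformer, and in that chair the nitro group is equatorial.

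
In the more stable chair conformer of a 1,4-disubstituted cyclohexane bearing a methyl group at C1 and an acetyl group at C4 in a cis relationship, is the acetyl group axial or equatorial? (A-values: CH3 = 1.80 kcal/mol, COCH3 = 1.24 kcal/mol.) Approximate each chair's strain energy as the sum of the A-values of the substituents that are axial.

C1 and C4 have opposite parity, so for the cis isomer the two substituents are one axial and one equatorial in each chair.
Chair I (methyl axial, acetyl equatorial): E = 1.80 kcal/mol.
Chair II (methyl equatorial, acetyl axial): E = 1.24 kcal/mol.
Chair II is the more stable (lower-energy) conformer, and in that chair the acetyl group is axial.

axial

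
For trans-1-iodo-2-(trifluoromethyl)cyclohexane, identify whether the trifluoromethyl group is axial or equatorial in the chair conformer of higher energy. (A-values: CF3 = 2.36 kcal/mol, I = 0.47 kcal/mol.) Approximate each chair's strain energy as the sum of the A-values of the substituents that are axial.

axial

C1 and C2 have opposite parity, so for the trans isomer the two substituents are e,e in one chair and a,a in the other.
Chair I (trifluoromethyl axial, iodo axial): E = 2.83 kcal/mol.
Chair II (trifluoromethyl equatorial, iodo equatorial): E = 0.00 kcal/mol.
Chair I is the less stable (higher-energy) conformer, and in that chair the trifluoromethyl group is axial.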